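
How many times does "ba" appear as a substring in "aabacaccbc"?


Searching for "ba" in "aabacaccbc"
Scanning each position:
  Position 0: "aa" => no
  Position 1: "ab" => no
  Position 2: "ba" => MATCH
  Position 3: "ac" => no
  Position 4: "ca" => no
  Position 5: "ac" => no
  Position 6: "cc" => no
  Position 7: "cb" => no
  Position 8: "bc" => no
Total occurrences: 1

1


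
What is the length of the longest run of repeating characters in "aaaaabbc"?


Input: "aaaaabbc"
Scanning for longest run:
  Position 1 ('a'): continues run of 'a', length=2
  Position 2 ('a'): continues run of 'a', length=3
  Position 3 ('a'): continues run of 'a', length=4
  Position 4 ('a'): continues run of 'a', length=5
  Position 5 ('b'): new char, reset run to 1
  Position 6 ('b'): continues run of 'b', length=2
  Position 7 ('c'): new char, reset run to 1
Longest run: 'a' with length 5

5


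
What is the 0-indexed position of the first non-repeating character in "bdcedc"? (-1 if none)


Input: bdcedc
Character frequencies:
  'b': 1
  'c': 2
  'd': 2
  'e': 1
Scanning left to right for freq == 1:
  Position 0 ('b'): unique! => answer = 0

0


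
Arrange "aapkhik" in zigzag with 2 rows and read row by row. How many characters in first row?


Zigzag "aapkhik" into 2 rows:
Placing characters:
  'a' => row 0
  'a' => row 1
  'p' => row 0
  'k' => row 1
  'h' => row 0
  'i' => row 1
  'k' => row 0
Rows:
  Row 0: "aphk"
  Row 1: "aki"
First row length: 4

4


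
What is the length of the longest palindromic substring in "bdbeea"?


Input: "bdbeea"
Checking substrings for palindromes:
  [0:3] "bdb" (len 3) => palindrome
  [3:5] "ee" (len 2) => palindrome
Longest palindromic substring: "bdb" with length 3

3


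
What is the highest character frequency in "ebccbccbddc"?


Input: ebccbccbddc
Character counts:
  'b': 3
  'c': 5
  'd': 2
  'e': 1
Maximum frequency: 5

5


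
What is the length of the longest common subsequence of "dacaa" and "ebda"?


LCS of "dacaa" and "ebda"
DP table:
           e    b    d    a
      0    0    0    0    0
  d   0    0    0    1    1
  a   0    0    0    1    2
  c   0    0    0    1    2
  a   0    0    0    1    2
  a   0    0    0    1    2
LCS length = dp[5][4] = 2

2


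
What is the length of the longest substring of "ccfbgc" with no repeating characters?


Input: "ccfbgc"
Sliding window (track last position of each char):
  Position 0 ('c'): window [0,0] length 1 -- new best
  Position 1 ('c'): repeat (last at 0), move window start to 1
  Position 1 ('c'): window [1,1] length 1
  Position 2 ('f'): window [1,2] length 2 -- new best
  Position 3 ('b'): window [1,3] length 3 -- new best
  Position 4 ('g'): window [1,4] length 4 -- new best
  Position 5 ('c'): repeat (last at 1), move window start to 2
  Position 5 ('c'): window [2,5] length 4
Longest substring with no repeats: "cfbg" with length 4

4


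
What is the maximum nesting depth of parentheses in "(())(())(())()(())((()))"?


Input: "(())(())(())()(())((()))"
Tracking depth:
  Position 0 '(': depth becomes 1
  Position 1 '(': depth becomes 2
  Position 2 ')': depth becomes 1
  Position 3 ')': depth becomes 0
  Position 4 '(': depth becomes 1
  Position 5 '(': depth becomes 2
  Position 6 ')': depth becomes 1
  Position 7 ')': depth becomes 0
  Position 8 '(': depth becomes 1
  Position 9 '(': depth becomes 2
  Position 10 ')': depth becomes 1
  Position 11 ')': depth becomes 0
  Position 12 '(': depth becomes 1
  Position 13 ')': depth becomes 0
  Position 14 '(': depth becomes 1
  Position 15 '(': depth becomes 2
  Position 16 ')': depth becomes 1
  Position 17 ')': depth becomes 0
  Position 18 '(': depth becomes 1
  Position 19 '(': depth becomes 2
  Position 20 '(': depth becomes 3
  Position 21 ')': depth becomes 2
  Position 22 ')': depth becomes 1
  Position 23 ')': depth becomes 0
Maximum depth reached: 3

3


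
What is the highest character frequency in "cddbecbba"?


Input: cddbecbba
Character counts:
  'a': 1
  'b': 3
  'c': 2
  'd': 2
  'e': 1
Maximum frequency: 3

3


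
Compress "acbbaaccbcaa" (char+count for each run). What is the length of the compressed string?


Input: acbbaaccbcaa
Runs:
  'a' x 1 => "a1"
  'c' x 1 => "c1"
  'b' x 2 => "b2"
  'a' x 2 => "a2"
  'c' x 2 => "c2"
  'b' x 1 => "b1"
  'c' x 1 => "c1"
  'a' x 2 => "a2"
Compressed: "a1c1b2a2c2b1c1a2"
Compressed length: 16

16


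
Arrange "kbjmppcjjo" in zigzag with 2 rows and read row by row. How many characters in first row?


Zigzag "kbjmppcjjo" into 2 rows:
Placing characters:
  'k' => row 0
  'b' => row 1
  'j' => row 0
  'm' => row 1
  'p' => row 0
  'p' => row 1
  'c' => row 0
  'j' => row 1
  'j' => row 0
  'o' => row 1
Rows:
  Row 0: "kjpcj"
  Row 1: "bmpjo"
First row length: 5

5


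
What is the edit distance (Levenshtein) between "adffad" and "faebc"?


Computing edit distance: "adffad" -> "faebc"
DP table:
           f    a    e    b    c
      0    1    2    3    4    5
  a   1    1    1    2    3    4
  d   2    2    2    2    3    4
  f   3    2    3    3    3    4
  f   4    3    3    4    4    4
  a   5    4    3    4    5    5
  d   6    5    4    4    5    6
Edit distance = dp[6][5] = 6

6


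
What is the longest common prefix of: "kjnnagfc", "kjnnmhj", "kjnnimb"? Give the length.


Words: kjnnagfc, kjnnmhj, kjnnimb
  Position 0: all 'k' => match
  Position 1: all 'j' => match
  Position 2: all 'n' => match
  Position 3: all 'n' => match
  Position 4: ('a', 'm', 'i') => mismatch, stop
LCP = "kjnn" (length 4)

4


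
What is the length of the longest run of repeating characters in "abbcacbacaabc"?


Input: "abbcacbacaabc"
Scanning for longest run:
  Position 1 ('b'): new char, reset run to 1
  Position 2 ('b'): continues run of 'b', length=2
  Position 3 ('c'): new char, reset run to 1
  Position 4 ('a'): new char, reset run to 1
  Position 5 ('c'): new char, reset run to 1
  Position 6 ('b'): new char, reset run to 1
  Position 7 ('a'): new char, reset run to 1
  Position 8 ('c'): new char, reset run to 1
  Position 9 ('a'): new char, reset run to 1
  Position 10 ('a'): continues run of 'a', length=2
  Position 11 ('b'): new char, reset run to 1
  Position 12 ('c'): new char, reset run to 1
Longest run: 'b' with length 2

2


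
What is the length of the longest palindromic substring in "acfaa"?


Input: "acfaa"
Checking substrings for palindromes:
  [3:5] "aa" (len 2) => palindrome
Longest palindromic substring: "aa" with length 2

2


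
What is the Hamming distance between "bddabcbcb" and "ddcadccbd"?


Comparing "bddabcbcb" and "ddcadccbd" position by position:
  Position 0: 'b' vs 'd' => differ
  Position 1: 'd' vs 'd' => same
  Position 2: 'd' vs 'c' => differ
  Position 3: 'a' vs 'a' => same
  Position 4: 'b' vs 'd' => differ
  Position 5: 'c' vs 'c' => same
  Position 6: 'b' vs 'c' => differ
  Position 7: 'c' vs 'b' => differ
  Position 8: 'b' vs 'd' => differ
Total differences (Hamming distance): 6

6


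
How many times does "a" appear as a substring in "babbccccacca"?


Searching for "a" in "babbccccacca"
Scanning each position:
  Position 0: "b" => no
  Position 1: "a" => MATCH
  Position 2: "b" => no
  Position 3: "b" => no
  Position 4: "c" => no
  Position 5: "c" => no
  Position 6: "c" => no
  Position 7: "c" => no
  Position 8: "a" => MATCH
  Position 9: "c" => no
  Position 10: "c" => no
  Position 11: "a" => MATCH
Total occurrences: 3

3


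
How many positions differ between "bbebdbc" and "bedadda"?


Comparing "bbebdbc" and "bedadda" position by position:
  Position 0: 'b' vs 'b' => same
  Position 1: 'b' vs 'e' => DIFFER
  Position 2: 'e' vs 'd' => DIFFER
  Position 3: 'b' vs 'a' => DIFFER
  Position 4: 'd' vs 'd' => same
  Position 5: 'b' vs 'd' => DIFFER
  Position 6: 'c' vs 'a' => DIFFER
Positions that differ: 5

5


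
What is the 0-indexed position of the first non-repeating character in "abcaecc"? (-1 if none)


Input: abcaecc
Character frequencies:
  'a': 2
  'b': 1
  'c': 3
  'e': 1
Scanning left to right for freq == 1:
  Position 0 ('a'): freq=2, skip
  Position 1 ('b'): unique! => answer = 1

1


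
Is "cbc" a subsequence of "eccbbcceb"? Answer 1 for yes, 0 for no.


Check if "cbc" is a subsequence of "eccbbcceb"
Greedy scan:
  Position 0 ('e'): no match needed
  Position 1 ('c'): matches sub[0] = 'c'
  Position 2 ('c'): no match needed
  Position 3 ('b'): matches sub[1] = 'b'
  Position 4 ('b'): no match needed
  Position 5 ('c'): matches sub[2] = 'c'
  Position 6 ('c'): no match needed
  Position 7 ('e'): no match needed
  Position 8 ('b'): no match needed
All 3 characters matched => is a subsequence

1


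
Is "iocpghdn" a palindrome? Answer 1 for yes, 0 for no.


Input: iocpghdn
Reversed: ndhgpcoi
  Compare pos 0 ('i') with pos 7 ('n'): MISMATCH
  Compare pos 1 ('o') with pos 6 ('d'): MISMATCH
  Compare pos 2 ('c') with pos 5 ('h'): MISMATCH
  Compare pos 3 ('p') with pos 4 ('g'): MISMATCH
Result: not a palindrome

0


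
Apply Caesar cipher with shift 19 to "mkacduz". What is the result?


Caesar cipher: shift "mkacduz" by 19
  'm' (pos 12) + 19 = pos 5 = 'f'
  'k' (pos 10) + 19 = pos 3 = 'd'
  'a' (pos 0) + 19 = pos 19 = 't'
  'c' (pos 2) + 19 = pos 21 = 'v'
  'd' (pos 3) + 19 = pos 22 = 'w'
  'u' (pos 20) + 19 = pos 13 = 'n'
  'z' (pos 25) + 19 = pos 18 = 's'
Result: fdtvwns

fdtvwns


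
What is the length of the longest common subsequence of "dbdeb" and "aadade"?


LCS of "dbdeb" and "aadade"
DP table:
           a    a    d    a    d    e
      0    0    0    0    0    0    0
  d   0    0    0    1    1    1    1
  b   0    0    0    1    1    1    1
  d   0    0    0    1    1    2    2
  e   0    0    0    1    1    2    3
  b   0    0    0    1    1    2    3
LCS length = dp[5][6] = 3

3


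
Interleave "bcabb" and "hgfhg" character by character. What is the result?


Interleaving "bcabb" and "hgfhg":
  Position 0: 'b' from first, 'h' from second => "bh"
  Position 1: 'c' from first, 'g' from second => "cg"
  Position 2: 'a' from first, 'f' from second => "af"
  Position 3: 'b' from first, 'h' from second => "bh"
  Position 4: 'b' from first, 'g' from second => "bg"
Result: bhcgafbhbg

bhcgafbhbg


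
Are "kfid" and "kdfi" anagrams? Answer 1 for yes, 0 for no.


Strings: "kfid", "kdfi"
Sorted first:  dfik
Sorted second: dfik
Sorted forms match => anagrams

1


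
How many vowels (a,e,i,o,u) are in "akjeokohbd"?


Input: akjeokohbd
Checking each character:
  'a' at position 0: vowel (running total: 1)
  'k' at position 1: consonant
  'j' at position 2: consonant
  'e' at position 3: vowel (running total: 2)
  'o' at position 4: vowel (running total: 3)
  'k' at position 5: consonant
  'o' at position 6: vowel (running total: 4)
  'h' at position 7: consonant
  'b' at position 8: consonant
  'd' at position 9: consonant
Total vowels: 4

4


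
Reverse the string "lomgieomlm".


Input: lomgieomlm
Reading characters right to left:
  Position 9: 'm'
  Position 8: 'l'
  Position 7: 'm'
  Position 6: 'o'
  Position 5: 'e'
  Position 4: 'i'
  Position 3: 'g'
  Position 2: 'm'
  Position 1: 'o'
  Position 0: 'l'
Reversed: mlmoeigmol

mlmoeigmol


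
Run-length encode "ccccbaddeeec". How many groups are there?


Input: ccccbaddeeec
Scanning for consecutive runs:
  Group 1: 'c' x 4 (positions 0-3)
  Group 2: 'b' x 1 (positions 4-4)
  Group 3: 'a' x 1 (positions 5-5)
  Group 4: 'd' x 2 (positions 6-7)
  Group 5: 'e' x 3 (positions 8-10)
  Group 6: 'c' x 1 (positions 11-11)
Total groups: 6

6


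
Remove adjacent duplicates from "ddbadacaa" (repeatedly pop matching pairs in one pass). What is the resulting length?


Input: ddbadacaa
Stack-based adjacent duplicate removal:
  Read 'd': push. Stack: d
  Read 'd': matches stack top 'd' => pop. Stack: (empty)
  Read 'b': push. Stack: b
  Read 'a': push. Stack: ba
  Read 'd': push. Stack: bad
  Read 'a': push. Stack: bada
  Read 'c': push. Stack: badac
  Read 'a': push. Stack: badaca
  Read 'a': matches stack top 'a' => pop. Stack: badac
Final stack: "badac" (length 5)

5


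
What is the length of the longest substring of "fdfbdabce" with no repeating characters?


Input: "fdfbdabce"
Sliding window (track last position of each char):
  Position 0 ('f'): window [0,0] length 1 -- new best
  Position 1 ('d'): window [0,1] length 2 -- new best
  Position 2 ('f'): repeat (last at 0), move window start to 1
  Position 2 ('f'): window [1,2] length 2
  Position 3 ('b'): window [1,3] length 3 -- new best
  Position 4 ('d'): repeat (last at 1), move window start to 2
  Position 4 ('d'): window [2,4] length 3
  Position 5 ('a'): window [2,5] length 4 -- new best
  Position 6 ('b'): repeat (last at 3), move window start to 4
  Position 6 ('b'): window [4,6] length 3
  Position 7 ('c'): window [4,7] length 4
  Position 8 ('e'): window [4,8] length 5 -- new best
Longest substring with no repeats: "dabce" with length 5

5


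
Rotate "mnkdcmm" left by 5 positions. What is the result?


Input: "mnkdcmm", rotate left by 5
First 5 characters: "mnkdc"
Remaining characters: "mm"
Concatenate remaining + first: "mm" + "mnkdc" = "mmmnkdc"

mmmnkdc


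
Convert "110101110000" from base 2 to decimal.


Input: "110101110000" in base 2
Positional expansion:
  Digit '1' (value 1) x 2^11 = 2048
  Digit '1' (value 1) x 2^10 = 1024
  Digit '0' (value 0) x 2^9 = 0
  Digit '1' (value 1) x 2^8 = 256
  Digit '0' (value 0) x 2^7 = 0
  Digit '1' (value 1) x 2^6 = 64
  Digit '1' (value 1) x 2^5 = 32
  Digit '1' (value 1) x 2^4 = 16
  Digit '0' (value 0) x 2^3 = 0
  Digit '0' (value 0) x 2^2 = 0
  Digit '0' (value 0) x 2^1 = 0
  Digit '0' (value 0) x 2^0 = 0
Sum = 3440

3440


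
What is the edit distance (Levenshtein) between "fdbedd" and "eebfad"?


Computing edit distance: "fdbedd" -> "eebfad"
DP table:
           e    e    b    f    a    d
      0    1    2    3    4    5    6
  f   1    1    2    3    3    4    5
  d   2    2    2    3    4    4    4
  b   3    3    3    2    3    4    5
  e   4    3    3    3    3    4    5
  d   5    4    4    4    4    4    4
  d   6    5    5    5    5    5    4
Edit distance = dp[6][6] = 4

4


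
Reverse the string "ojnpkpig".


Input: ojnpkpig
Reading characters right to left:
  Position 7: 'g'
  Position 6: 'i'
  Position 5: 'p'
  Position 4: 'k'
  Position 3: 'p'
  Position 2: 'n'
  Position 1: 'j'
  Position 0: 'o'
Reversed: gipkpnjo

gipkpnjo


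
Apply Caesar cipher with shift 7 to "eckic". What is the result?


Caesar cipher: shift "eckic" by 7
  'e' (pos 4) + 7 = pos 11 = 'l'
  'c' (pos 2) + 7 = pos 9 = 'j'
  'k' (pos 10) + 7 = pos 17 = 'r'
  'i' (pos 8) + 7 = pos 15 = 'p'
  'c' (pos 2) + 7 = pos 9 = 'j'
Result: ljrpj

ljrpj


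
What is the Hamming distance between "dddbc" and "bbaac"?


Comparing "dddbc" and "bbaac" position by position:
  Position 0: 'd' vs 'b' => differ
  Position 1: 'd' vs 'b' => differ
  Position 2: 'd' vs 'a' => differ
  Position 3: 'b' vs 'a' => differ
  Position 4: 'c' vs 'c' => same
Total differences (Hamming distance): 4

4


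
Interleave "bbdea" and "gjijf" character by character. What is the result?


Interleaving "bbdea" and "gjijf":
  Position 0: 'b' from first, 'g' from second => "bg"
  Position 1: 'b' from first, 'j' from second => "bj"
  Position 2: 'd' from first, 'i' from second => "di"
  Position 3: 'e' from first, 'j' from second => "ej"
  Position 4: 'a' from first, 'f' from second => "af"
Result: bgbjdiejaf

bgbjdiejaf


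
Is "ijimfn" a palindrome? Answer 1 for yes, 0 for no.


Input: ijimfn
Reversed: nfmiji
  Compare pos 0 ('i') with pos 5 ('n'): MISMATCH
  Compare pos 1 ('j') with pos 4 ('f'): MISMATCH
  Compare pos 2 ('i') with pos 3 ('m'): MISMATCH
Result: not a palindrome

0


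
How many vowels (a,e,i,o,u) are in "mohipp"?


Input: mohipp
Checking each character:
  'm' at position 0: consonant
  'o' at position 1: vowel (running total: 1)
  'h' at position 2: consonant
  'i' at position 3: vowel (running total: 2)
  'p' at position 4: consonant
  'p' at position 5: consonant
Total vowels: 2

2


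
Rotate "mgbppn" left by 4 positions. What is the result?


Input: "mgbppn", rotate left by 4
First 4 characters: "mgbp"
Remaining characters: "pn"
Concatenate remaining + first: "pn" + "mgbp" = "pnmgbp"

pnmgbp


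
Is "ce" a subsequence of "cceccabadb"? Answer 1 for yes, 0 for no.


Check if "ce" is a subsequence of "cceccabadb"
Greedy scan:
  Position 0 ('c'): matches sub[0] = 'c'
  Position 1 ('c'): no match needed
  Position 2 ('e'): matches sub[1] = 'e'
  Position 3 ('c'): no match needed
  Position 4 ('c'): no match needed
  Position 5 ('a'): no match needed
  Position 6 ('b'): no match needed
  Position 7 ('a'): no match needed
  Position 8 ('d'): no match needed
  Position 9 ('b'): no match needed
All 2 characters matched => is a subsequence

1


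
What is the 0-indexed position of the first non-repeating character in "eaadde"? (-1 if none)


Input: eaadde
Character frequencies:
  'a': 2
  'd': 2
  'e': 2
Scanning left to right for freq == 1:
  Position 0 ('e'): freq=2, skip
  Position 1 ('a'): freq=2, skip
  Position 2 ('a'): freq=2, skip
  Position 3 ('d'): freq=2, skip
  Position 4 ('d'): freq=2, skip
  Position 5 ('e'): freq=2, skip
  No unique character found => answer = -1

-1


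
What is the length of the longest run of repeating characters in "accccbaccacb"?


Input: "accccbaccacb"
Scanning for longest run:
  Position 1 ('c'): new char, reset run to 1
  Position 2 ('c'): continues run of 'c', length=2
  Position 3 ('c'): continues run of 'c', length=3
  Position 4 ('c'): continues run of 'c', length=4
  Position 5 ('b'): new char, reset run to 1
  Position 6 ('a'): new char, reset run to 1
  Position 7 ('c'): new char, reset run to 1
  Position 8 ('c'): continues run of 'c', length=2
  Position 9 ('a'): new char, reset run to 1
  Position 10 ('c'): new char, reset run to 1
  Position 11 ('b'): new char, reset run to 1
Longest run: 'c' with length 4

4


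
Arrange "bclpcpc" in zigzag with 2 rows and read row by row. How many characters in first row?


Zigzag "bclpcpc" into 2 rows:
Placing characters:
  'b' => row 0
  'c' => row 1
  'l' => row 0
  'p' => row 1
  'c' => row 0
  'p' => row 1
  'c' => row 0
Rows:
  Row 0: "blcc"
  Row 1: "cpp"
First row length: 4

4


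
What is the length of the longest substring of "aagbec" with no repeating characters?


Input: "aagbec"
Sliding window (track last position of each char):
  Position 0 ('a'): window [0,0] length 1 -- new best
  Position 1 ('a'): repeat (last at 0), move window start to 1
  Position 1 ('a'): window [1,1] length 1
  Position 2 ('g'): window [1,2] length 2 -- new best
  Position 3 ('b'): window [1,3] length 3 -- new best
  Position 4 ('e'): window [1,4] length 4 -- new best
  Position 5 ('c'): window [1,5] length 5 -- new best
Longest substring with no repeats: "agbec" with length 5

5


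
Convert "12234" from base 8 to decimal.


Input: "12234" in base 8
Positional expansion:
  Digit '1' (value 1) x 8^4 = 4096
  Digit '2' (value 2) x 8^3 = 1024
  Digit '2' (value 2) x 8^2 = 128
  Digit '3' (value 3) x 8^1 = 24
  Digit '4' (value 4) x 8^0 = 4
Sum = 5276

5276


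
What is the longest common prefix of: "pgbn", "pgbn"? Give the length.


Words: pgbn, pgbn
  Position 0: all 'p' => match
  Position 1: all 'g' => match
  Position 2: all 'b' => match
  Position 3: all 'n' => match
LCP = "pgbn" (length 4)

4


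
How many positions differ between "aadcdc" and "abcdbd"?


Comparing "aadcdc" and "abcdbd" position by position:
  Position 0: 'a' vs 'a' => same
  Position 1: 'a' vs 'b' => DIFFER
  Position 2: 'd' vs 'c' => DIFFER
  Position 3: 'c' vs 'd' => DIFFER
  Position 4: 'd' vs 'b' => DIFFER
  Position 5: 'c' vs 'd' => DIFFER
Positions that differ: 5

5


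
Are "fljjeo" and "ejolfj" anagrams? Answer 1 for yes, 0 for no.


Strings: "fljjeo", "ejolfj"
Sorted first:  efjjlo
Sorted second: efjjlo
Sorted forms match => anagrams

1


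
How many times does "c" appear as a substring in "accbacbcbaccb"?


Searching for "c" in "accbacbcbaccb"
Scanning each position:
  Position 0: "a" => no
  Position 1: "c" => MATCH
  Position 2: "c" => MATCH
  Position 3: "b" => no
  Position 4: "a" => no
  Position 5: "c" => MATCH
  Position 6: "b" => no
  Position 7: "c" => MATCH
  Position 8: "b" => no
  Position 9: "a" => no
  Position 10: "c" => MATCH
  Position 11: "c" => MATCH
  Position 12: "b" => no
Total occurrences: 6

6


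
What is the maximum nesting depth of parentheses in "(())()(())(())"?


Input: "(())()(())(())"
Tracking depth:
  Position 0 '(': depth becomes 1
  Position 1 '(': depth becomes 2
  Position 2 ')': depth becomes 1
  Position 3 ')': depth becomes 0
  Position 4 '(': depth becomes 1
  Position 5 ')': depth becomes 0
  Position 6 '(': depth becomes 1
  Position 7 '(': depth becomes 2
  Position 8 ')': depth becomes 1
  Position 9 ')': depth becomes 0
  Position 10 '(': depth becomes 1
  Position 11 '(': depth becomes 2
  Position 12 ')': depth becomes 1
  Position 13 ')': depth becomes 0
Maximum depth reached: 2

2


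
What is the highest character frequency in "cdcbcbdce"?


Input: cdcbcbdce
Character counts:
  'b': 2
  'c': 4
  'd': 2
  'e': 1
Maximum frequency: 4

4


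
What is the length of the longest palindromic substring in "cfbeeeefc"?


Input: "cfbeeeefc"
Checking substrings for palindromes:
  [3:7] "eeee" (len 4) => palindrome
  [3:6] "eee" (len 3) => palindrome
  [4:7] "eee" (len 3) => palindrome
  [3:5] "ee" (len 2) => palindrome
  [4:6] "ee" (len 2) => palindrome
  [5:7] "ee" (len 2) => palindrome
Longest palindromic substring: "eeee" with length 4

4


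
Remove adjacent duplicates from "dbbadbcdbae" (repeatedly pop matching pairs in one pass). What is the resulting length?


Input: dbbadbcdbae
Stack-based adjacent duplicate removal:
  Read 'd': push. Stack: d
  Read 'b': push. Stack: db
  Read 'b': matches stack top 'b' => pop. Stack: d
  Read 'a': push. Stack: da
  Read 'd': push. Stack: dad
  Read 'b': push. Stack: dadb
  Read 'c': push. Stack: dadbc
  Read 'd': push. Stack: dadbcd
  Read 'b': push. Stack: dadbcdb
  Read 'a': push. Stack: dadbcdba
  Read 'e': push. Stack: dadbcdbae
Final stack: "dadbcdbae" (length 9)

9


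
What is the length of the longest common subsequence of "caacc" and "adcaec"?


LCS of "caacc" and "adcaec"
DP table:
           a    d    c    a    e    c
      0    0    0    0    0    0    0
  c   0    0    0    1    1    1    1
  a   0    1    1    1    2    2    2
  a   0    1    1    1    2    2    2
  c   0    1    1    2    2    2    3
  c   0    1    1    2    2    2    3
LCS length = dp[5][6] = 3

3


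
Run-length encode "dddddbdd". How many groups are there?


Input: dddddbdd
Scanning for consecutive runs:
  Group 1: 'd' x 5 (positions 0-4)
  Group 2: 'b' x 1 (positions 5-5)
  Group 3: 'd' x 2 (positions 6-7)
Total groups: 3

3


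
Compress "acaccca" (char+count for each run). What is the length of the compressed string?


Input: acaccca
Runs:
  'a' x 1 => "a1"
  'c' x 1 => "c1"
  'a' x 1 => "a1"
  'c' x 3 => "c3"
  'a' x 1 => "a1"
Compressed: "a1c1a1c3a1"
Compressed length: 10

10


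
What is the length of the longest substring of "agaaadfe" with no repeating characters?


Input: "agaaadfe"
Sliding window (track last position of each char):
  Position 0 ('a'): window [0,0] length 1 -- new best
  Position 1 ('g'): window [0,1] length 2 -- new best
  Position 2 ('a'): repeat (last at 0), move window start to 1
  Position 2 ('a'): window [1,2] length 2
  Position 3 ('a'): repeat (last at 2), move window start to 3
  Position 3 ('a'): window [3,3] length 1
  Position 4 ('a'): repeat (last at 3), move window start to 4
  Position 4 ('a'): window [4,4] length 1
  Position 5 ('d'): window [4,5] length 2
  Position 6 ('f'): window [4,6] length 3 -- new best
  Position 7 ('e'): window [4,7] length 4 -- new best
Longest substring with no repeats: "adfe" with length 4

4


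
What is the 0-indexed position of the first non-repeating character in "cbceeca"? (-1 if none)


Input: cbceeca
Character frequencies:
  'a': 1
  'b': 1
  'c': 3
  'e': 2
Scanning left to right for freq == 1:
  Position 0 ('c'): freq=3, skip
  Position 1 ('b'): unique! => answer = 1

1


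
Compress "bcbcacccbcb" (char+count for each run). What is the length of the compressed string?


Input: bcbcacccbcb
Runs:
  'b' x 1 => "b1"
  'c' x 1 => "c1"
  'b' x 1 => "b1"
  'c' x 1 => "c1"
  'a' x 1 => "a1"
  'c' x 3 => "c3"
  'b' x 1 => "b1"
  'c' x 1 => "c1"
  'b' x 1 => "b1"
Compressed: "b1c1b1c1a1c3b1c1b1"
Compressed length: 18

18


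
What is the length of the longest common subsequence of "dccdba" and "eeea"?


LCS of "dccdba" and "eeea"
DP table:
           e    e    e    a
      0    0    0    0    0
  d   0    0    0    0    0
  c   0    0    0    0    0
  c   0    0    0    0    0
  d   0    0    0    0    0
  b   0    0    0    0    0
  a   0    0    0    0    1
LCS length = dp[6][4] = 1

1


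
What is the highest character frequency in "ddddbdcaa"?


Input: ddddbdcaa
Character counts:
  'a': 2
  'b': 1
  'c': 1
  'd': 5
Maximum frequency: 5

5


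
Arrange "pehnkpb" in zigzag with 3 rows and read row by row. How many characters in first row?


Zigzag "pehnkpb" into 3 rows:
Placing characters:
  'p' => row 0
  'e' => row 1
  'h' => row 2
  'n' => row 1
  'k' => row 0
  'p' => row 1
  'b' => row 2
Rows:
  Row 0: "pk"
  Row 1: "enp"
  Row 2: "hb"
First row length: 2

2


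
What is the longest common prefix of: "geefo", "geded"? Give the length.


Words: geefo, geded
  Position 0: all 'g' => match
  Position 1: all 'e' => match
  Position 2: ('e', 'd') => mismatch, stop
LCP = "ge" (length 2)

2


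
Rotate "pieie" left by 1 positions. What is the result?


Input: "pieie", rotate left by 1
First 1 characters: "p"
Remaining characters: "ieie"
Concatenate remaining + first: "ieie" + "p" = "ieiep"

ieiep


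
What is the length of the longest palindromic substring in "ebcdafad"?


Input: "ebcdafad"
Checking substrings for palindromes:
  [3:8] "dafad" (len 5) => palindrome
  [4:7] "afa" (len 3) => palindrome
Longest palindromic substring: "dafad" with length 5

5


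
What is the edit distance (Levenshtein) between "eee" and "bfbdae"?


Computing edit distance: "eee" -> "bfbdae"
DP table:
           b    f    b    d    a    e
      0    1    2    3    4    5    6
  e   1    1    2    3    4    5    5
  e   2    2    2    3    4    5    5
  e   3    3    3    3    4    5    5
Edit distance = dp[3][6] = 5

5


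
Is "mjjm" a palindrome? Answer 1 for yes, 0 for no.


Input: mjjm
Reversed: mjjm
  Compare pos 0 ('m') with pos 3 ('m'): match
  Compare pos 1 ('j') with pos 2 ('j'): match
Result: palindrome

1


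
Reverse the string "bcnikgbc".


Input: bcnikgbc
Reading characters right to left:
  Position 7: 'c'
  Position 6: 'b'
  Position 5: 'g'
  Position 4: 'k'
  Position 3: 'i'
  Position 2: 'n'
  Position 1: 'c'
  Position 0: 'b'
Reversed: cbgkincb

cbgkincb


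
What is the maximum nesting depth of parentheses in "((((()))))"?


Input: "((((()))))"
Tracking depth:
  Position 0 '(': depth becomes 1
  Position 1 '(': depth becomes 2
  Position 2 '(': depth becomes 3
  Position 3 '(': depth becomes 4
  Position 4 '(': depth becomes 5
  Position 5 ')': depth becomes 4
  Position 6 ')': depth becomes 3
  Position 7 ')': depth becomes 2
  Position 8 ')': depth becomes 1
  Position 9 ')': depth becomes 0
Maximum depth reached: 5

5


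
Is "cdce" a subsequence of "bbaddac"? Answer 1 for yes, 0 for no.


Check if "cdce" is a subsequence of "bbaddac"
Greedy scan:
  Position 0 ('b'): no match needed
  Position 1 ('b'): no match needed
  Position 2 ('a'): no match needed
  Position 3 ('d'): no match needed
  Position 4 ('d'): no match needed
  Position 5 ('a'): no match needed
  Position 6 ('c'): matches sub[0] = 'c'
Only matched 1/4 characters => not a subsequence

0


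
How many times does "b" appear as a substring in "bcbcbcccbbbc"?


Searching for "b" in "bcbcbcccbbbc"
Scanning each position:
  Position 0: "b" => MATCH
  Position 1: "c" => no
  Position 2: "b" => MATCH
  Position 3: "c" => no
  Position 4: "b" => MATCH
  Position 5: "c" => no
  Position 6: "c" => no
  Position 7: "c" => no
  Position 8: "b" => MATCH
  Position 9: "b" => MATCH
  Position 10: "b" => MATCH
  Position 11: "c" => no
Total occurrences: 6

6


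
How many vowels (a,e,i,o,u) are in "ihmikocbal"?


Input: ihmikocbal
Checking each character:
  'i' at position 0: vowel (running total: 1)
  'h' at position 1: consonant
  'm' at position 2: consonant
  'i' at position 3: vowel (running total: 2)
  'k' at position 4: consonant
  'o' at position 5: vowel (running total: 3)
  'c' at position 6: consonant
  'b' at position 7: consonant
  'a' at position 8: vowel (running total: 4)
  'l' at position 9: consonant
Total vowels: 4

4


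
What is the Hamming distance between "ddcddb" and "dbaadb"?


Comparing "ddcddb" and "dbaadb" position by position:
  Position 0: 'd' vs 'd' => same
  Position 1: 'd' vs 'b' => differ
  Position 2: 'c' vs 'a' => differ
  Position 3: 'd' vs 'a' => differ
  Position 4: 'd' vs 'd' => same
  Position 5: 'b' vs 'b' => same
Total differences (Hamming distance): 3

3


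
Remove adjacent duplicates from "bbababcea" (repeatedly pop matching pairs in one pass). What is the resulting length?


Input: bbababcea
Stack-based adjacent duplicate removal:
  Read 'b': push. Stack: b
  Read 'b': matches stack top 'b' => pop. Stack: (empty)
  Read 'a': push. Stack: a
  Read 'b': push. Stack: ab
  Read 'a': push. Stack: aba
  Read 'b': push. Stack: abab
  Read 'c': push. Stack: ababc
  Read 'e': push. Stack: ababce
  Read 'a': push. Stack: ababcea
Final stack: "ababcea" (length 7)

7


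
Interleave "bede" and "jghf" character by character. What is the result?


Interleaving "bede" and "jghf":
  Position 0: 'b' from first, 'j' from second => "bj"
  Position 1: 'e' from first, 'g' from second => "eg"
  Position 2: 'd' from first, 'h' from second => "dh"
  Position 3: 'e' from first, 'f' from second => "ef"
Result: bjegdhef

bjegdhef


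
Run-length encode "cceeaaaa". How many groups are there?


Input: cceeaaaa
Scanning for consecutive runs:
  Group 1: 'c' x 2 (positions 0-1)
  Group 2: 'e' x 2 (positions 2-3)
  Group 3: 'a' x 4 (positions 4-7)
Total groups: 3

3


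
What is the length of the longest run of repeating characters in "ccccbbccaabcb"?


Input: "ccccbbccaabcb"
Scanning for longest run:
  Position 1 ('c'): continues run of 'c', length=2
  Position 2 ('c'): continues run of 'c', length=3
  Position 3 ('c'): continues run of 'c', length=4
  Position 4 ('b'): new char, reset run to 1
  Position 5 ('b'): continues run of 'b', length=2
  Position 6 ('c'): new char, reset run to 1
  Position 7 ('c'): continues run of 'c', length=2
  Position 8 ('a'): new char, reset run to 1
  Position 9 ('a'): continues run of 'a', length=2
  Position 10 ('b'): new char, reset run to 1
  Position 11 ('c'): new char, reset run to 1
  Position 12 ('b'): new char, reset run to 1
Longest run: 'c' with length 4

4


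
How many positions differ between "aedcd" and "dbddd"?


Comparing "aedcd" and "dbddd" position by position:
  Position 0: 'a' vs 'd' => DIFFER
  Position 1: 'e' vs 'b' => DIFFER
  Position 2: 'd' vs 'd' => same
  Position 3: 'c' vs 'd' => DIFFER
  Position 4: 'd' vs 'd' => same
Positions that differ: 3

3


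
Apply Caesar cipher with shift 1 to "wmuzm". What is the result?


Caesar cipher: shift "wmuzm" by 1
  'w' (pos 22) + 1 = pos 23 = 'x'
  'm' (pos 12) + 1 = pos 13 = 'n'
  'u' (pos 20) + 1 = pos 21 = 'v'
  'z' (pos 25) + 1 = pos 0 = 'a'
  'm' (pos 12) + 1 = pos 13 = 'n'
Result: xnvan

xnvan


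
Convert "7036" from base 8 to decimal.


Input: "7036" in base 8
Positional expansion:
  Digit '7' (value 7) x 8^3 = 3584
  Digit '0' (value 0) x 8^2 = 0
  Digit '3' (value 3) x 8^1 = 24
  Digit '6' (value 6) x 8^0 = 6
Sum = 3614

3614


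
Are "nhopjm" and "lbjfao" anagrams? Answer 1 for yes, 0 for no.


Strings: "nhopjm", "lbjfao"
Sorted first:  hjmnop
Sorted second: abfjlo
Differ at position 0: 'h' vs 'a' => not anagrams

0


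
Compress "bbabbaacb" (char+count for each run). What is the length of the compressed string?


Input: bbabbaacb
Runs:
  'b' x 2 => "b2"
  'a' x 1 => "a1"
  'b' x 2 => "b2"
  'a' x 2 => "a2"
  'c' x 1 => "c1"
  'b' x 1 => "b1"
Compressed: "b2a1b2a2c1b1"
Compressed length: 12

12


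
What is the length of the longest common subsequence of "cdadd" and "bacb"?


LCS of "cdadd" and "bacb"
DP table:
           b    a    c    b
      0    0    0    0    0
  c   0    0    0    1    1
  d   0    0    0    1    1
  a   0    0    1    1    1
  d   0    0    1    1    1
  d   0    0    1    1    1
LCS length = dp[5][4] = 1

1


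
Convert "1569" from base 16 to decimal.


Input: "1569" in base 16
Positional expansion:
  Digit '1' (value 1) x 16^3 = 4096
  Digit '5' (value 5) x 16^2 = 1280
  Digit '6' (value 6) x 16^1 = 96
  Digit '9' (value 9) x 16^0 = 9
Sum = 5481

5481


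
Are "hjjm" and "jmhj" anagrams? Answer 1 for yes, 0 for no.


Strings: "hjjm", "jmhj"
Sorted first:  hjjm
Sorted second: hjjm
Sorted forms match => anagrams

1


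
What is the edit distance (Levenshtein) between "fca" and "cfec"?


Computing edit distance: "fca" -> "cfec"
DP table:
           c    f    e    c
      0    1    2    3    4
  f   1    1    1    2    3
  c   2    1    2    2    2
  a   3    2    2    3    3
Edit distance = dp[3][4] = 3

3


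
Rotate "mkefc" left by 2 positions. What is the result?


Input: "mkefc", rotate left by 2
First 2 characters: "mk"
Remaining characters: "efc"
Concatenate remaining + first: "efc" + "mk" = "efcmk"

efcmk


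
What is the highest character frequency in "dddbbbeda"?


Input: dddbbbeda
Character counts:
  'a': 1
  'b': 3
  'd': 4
  'e': 1
Maximum frequency: 4

4


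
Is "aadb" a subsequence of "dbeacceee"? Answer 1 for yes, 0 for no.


Check if "aadb" is a subsequence of "dbeacceee"
Greedy scan:
  Position 0 ('d'): no match needed
  Position 1 ('b'): no match needed
  Position 2 ('e'): no match needed
  Position 3 ('a'): matches sub[0] = 'a'
  Position 4 ('c'): no match needed
  Position 5 ('c'): no match needed
  Position 6 ('e'): no match needed
  Position 7 ('e'): no match needed
  Position 8 ('e'): no match needed
Only matched 1/4 characters => not a subsequence

0


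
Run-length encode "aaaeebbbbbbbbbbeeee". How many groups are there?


Input: aaaeebbbbbbbbbbeeee
Scanning for consecutive runs:
  Group 1: 'a' x 3 (positions 0-2)
  Group 2: 'e' x 2 (positions 3-4)
  Group 3: 'b' x 10 (positions 5-14)
  Group 4: 'e' x 4 (positions 15-18)
Total groups: 4

4


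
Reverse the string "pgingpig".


Input: pgingpig
Reading characters right to left:
  Position 7: 'g'
  Position 6: 'i'
  Position 5: 'p'
  Position 4: 'g'
  Position 3: 'n'
  Position 2: 'i'
  Position 1: 'g'
  Position 0: 'p'
Reversed: gipgnigp

gipgnigp


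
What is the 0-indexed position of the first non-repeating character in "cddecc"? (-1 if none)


Input: cddecc
Character frequencies:
  'c': 3
  'd': 2
  'e': 1
Scanning left to right for freq == 1:
  Position 0 ('c'): freq=3, skip
  Position 1 ('d'): freq=2, skip
  Position 2 ('d'): freq=2, skip
  Position 3 ('e'): unique! => answer = 3

3


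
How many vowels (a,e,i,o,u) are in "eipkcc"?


Input: eipkcc
Checking each character:
  'e' at position 0: vowel (running total: 1)
  'i' at position 1: vowel (running total: 2)
  'p' at position 2: consonant
  'k' at position 3: consonant
  'c' at position 4: consonant
  'c' at position 5: consonant
Total vowels: 2

2


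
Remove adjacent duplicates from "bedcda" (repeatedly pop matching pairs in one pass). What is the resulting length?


Input: bedcda
Stack-based adjacent duplicate removal:
  Read 'b': push. Stack: b
  Read 'e': push. Stack: be
  Read 'd': push. Stack: bed
  Read 'c': push. Stack: bedc
  Read 'd': push. Stack: bedcd
  Read 'a': push. Stack: bedcda
Final stack: "bedcda" (length 6)

6


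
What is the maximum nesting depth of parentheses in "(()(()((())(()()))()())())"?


Input: "(()(()((())(()()))()())())"
Tracking depth:
  Position 0 '(': depth becomes 1
  Position 1 '(': depth becomes 2
  Position 2 ')': depth becomes 1
  Position 3 '(': depth becomes 2
  Position 4 '(': depth becomes 3
  Position 5 ')': depth becomes 2
  Position 6 '(': depth becomes 3
  Position 7 '(': depth becomes 4
  Position 8 '(': depth becomes 5
  Position 9 ')': depth becomes 4
  Position 10 ')': depth becomes 3
  Position 11 '(': depth becomes 4
  Position 12 '(': depth becomes 5
  Position 13 ')': depth becomes 4
  Position 14 '(': depth becomes 5
  Position 15 ')': depth becomes 4
  Position 16 ')': depth becomes 3
  Position 17 ')': depth becomes 2
  Position 18 '(': depth becomes 3
  Position 19 ')': depth becomes 2
  Position 20 '(': depth becomes 3
  Position 21 ')': depth becomes 2
  Position 22 ')': depth becomes 1
  Position 23 '(': depth becomes 2
  Position 24 ')': depth becomes 1
  Position 25 ')': depth becomes 0
Maximum depth reached: 5

5


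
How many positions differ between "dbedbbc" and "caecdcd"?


Comparing "dbedbbc" and "caecdcd" position by position:
  Position 0: 'd' vs 'c' => DIFFER
  Position 1: 'b' vs 'a' => DIFFER
  Position 2: 'e' vs 'e' => same
  Position 3: 'd' vs 'c' => DIFFER
  Position 4: 'b' vs 'd' => DIFFER
  Position 5: 'b' vs 'c' => DIFFER
  Position 6: 'c' vs 'd' => DIFFER
Positions that differ: 6

6


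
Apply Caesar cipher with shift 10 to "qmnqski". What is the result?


Caesar cipher: shift "qmnqski" by 10
  'q' (pos 16) + 10 = pos 0 = 'a'
  'm' (pos 12) + 10 = pos 22 = 'w'
  'n' (pos 13) + 10 = pos 23 = 'x'
  'q' (pos 16) + 10 = pos 0 = 'a'
  's' (pos 18) + 10 = pos 2 = 'c'
  'k' (pos 10) + 10 = pos 20 = 'u'
  'i' (pos 8) + 10 = pos 18 = 's'
Result: awxacus

awxacus


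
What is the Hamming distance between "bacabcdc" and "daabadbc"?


Comparing "bacabcdc" and "daabadbc" position by position:
  Position 0: 'b' vs 'd' => differ
  Position 1: 'a' vs 'a' => same
  Position 2: 'c' vs 'a' => differ
  Position 3: 'a' vs 'b' => differ
  Position 4: 'b' vs 'a' => differ
  Position 5: 'c' vs 'd' => differ
  Position 6: 'd' vs 'b' => differ
  Position 7: 'c' vs 'c' => same
Total differences (Hamming distance): 6

6


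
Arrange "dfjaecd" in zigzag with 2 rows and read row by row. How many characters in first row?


Zigzag "dfjaecd" into 2 rows:
Placing characters:
  'd' => row 0
  'f' => row 1
  'j' => row 0
  'a' => row 1
  'e' => row 0
  'c' => row 1
  'd' => row 0
Rows:
  Row 0: "djed"
  Row 1: "fac"
First row length: 4

4


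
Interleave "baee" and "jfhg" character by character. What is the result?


Interleaving "baee" and "jfhg":
  Position 0: 'b' from first, 'j' from second => "bj"
  Position 1: 'a' from first, 'f' from second => "af"
  Position 2: 'e' from first, 'h' from second => "eh"
  Position 3: 'e' from first, 'g' from second => "eg"
Result: bjafeheg

bjafeheg


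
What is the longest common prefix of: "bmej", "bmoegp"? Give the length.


Words: bmej, bmoegp
  Position 0: all 'b' => match
  Position 1: all 'm' => match
  Position 2: ('e', 'o') => mismatch, stop
LCP = "bm" (length 2)

2


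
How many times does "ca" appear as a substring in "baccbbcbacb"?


Searching for "ca" in "baccbbcbacb"
Scanning each position:
  Position 0: "ba" => no
  Position 1: "ac" => no
  Position 2: "cc" => no
  Position 3: "cb" => no
  Position 4: "bb" => no
  Position 5: "bc" => no
  Position 6: "cb" => no
  Position 7: "ba" => no
  Position 8: "ac" => no
  Position 9: "cb" => no
Total occurrences: 0

0


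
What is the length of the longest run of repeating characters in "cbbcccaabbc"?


Input: "cbbcccaabbc"
Scanning for longest run:
  Position 1 ('b'): new char, reset run to 1
  Position 2 ('b'): continues run of 'b', length=2
  Position 3 ('c'): new char, reset run to 1
  Position 4 ('c'): continues run of 'c', length=2
  Position 5 ('c'): continues run of 'c', length=3
  Position 6 ('a'): new char, reset run to 1
  Position 7 ('a'): continues run of 'a', length=2
  Position 8 ('b'): new char, reset run to 1
  Position 9 ('b'): continues run of 'b', length=2
  Position 10 ('c'): new char, reset run to 1
Longest run: 'c' with length 3

3
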